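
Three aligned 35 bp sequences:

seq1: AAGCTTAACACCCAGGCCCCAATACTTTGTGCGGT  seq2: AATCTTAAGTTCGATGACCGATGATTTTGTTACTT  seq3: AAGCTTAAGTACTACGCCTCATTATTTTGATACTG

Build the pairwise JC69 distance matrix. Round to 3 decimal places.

d(seq1,seq2) = 0.635, d(seq1,seq3) = 0.572, d(seq2,seq3) = 0.360

seq1–seq2: 15/35 sites differ → p ≈ 0.428571, d = −0.75 ln(1 − 0.571428) = 0.635472 ≈ 0.635.
seq1–seq3: 14/35 sites differ → p = 0.4, d = −0.75 ln(1 − 0.533333) = 0.571605 ≈ 0.572.
seq2–seq3: 10/35 sites differ → p ≈ 0.285714, d = −0.75 ln(1 − 0.380952) = 0.359679 ≈ 0.360.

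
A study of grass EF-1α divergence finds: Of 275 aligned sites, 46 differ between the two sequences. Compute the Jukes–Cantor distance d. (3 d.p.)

0.189

p = 46/275 ≈ 0.167273.
d = −(3/4) ln(1 − 4p/3) = −0.75 ln(1 − 0.223031) = −0.75 ln(0.776969)
  = −0.75 × (-0.252355) = 0.189266 substitutions/site.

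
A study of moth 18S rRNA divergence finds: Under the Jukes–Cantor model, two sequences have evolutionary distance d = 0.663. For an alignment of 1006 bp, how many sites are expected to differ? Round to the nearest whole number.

443

Invert JC69: p = (3/4)(1 − e^(−4d/3)) = 0.75 × (1 − e^(-0.884)) = 0.75 × (1 − 0.413127) = 0.440155.
Expected differing sites = pL ≈ 0.440155 × 1006 = 442.79593 ≈ 443.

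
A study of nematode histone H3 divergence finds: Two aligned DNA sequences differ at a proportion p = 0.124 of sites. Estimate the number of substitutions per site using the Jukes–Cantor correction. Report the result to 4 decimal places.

d = −(3/4) ln(1 − 4p/3) = −0.75 ln(1 − 0.165333) = −0.75 ln(0.834667)
  = −0.75 × (-0.180722) = 0.135542 substitutions/site.

0.1355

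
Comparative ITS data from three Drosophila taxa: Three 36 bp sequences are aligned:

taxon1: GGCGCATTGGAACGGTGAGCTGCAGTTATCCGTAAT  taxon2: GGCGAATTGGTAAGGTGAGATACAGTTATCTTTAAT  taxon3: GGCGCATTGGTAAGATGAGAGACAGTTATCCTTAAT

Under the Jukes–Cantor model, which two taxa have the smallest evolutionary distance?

taxon1–taxon2: 7/36 differ, p = 0.194, d = 0.225.
taxon1–taxon3: 7/36 differ, p = 0.194, d = 0.225.
taxon2–taxon3: 4/36 differ, p = 0.111, d = 0.120.
The smallest distance is between taxon2 and taxon3.

taxon2 and taxon3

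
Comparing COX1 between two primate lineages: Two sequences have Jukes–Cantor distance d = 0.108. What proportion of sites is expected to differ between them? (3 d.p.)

0.101

p = (3/4)(1 − e^(−4d/3)) = 0.75 × (1 − e^(-0.144)) = 0.75 × (1 − 0.865888) = 0.100584.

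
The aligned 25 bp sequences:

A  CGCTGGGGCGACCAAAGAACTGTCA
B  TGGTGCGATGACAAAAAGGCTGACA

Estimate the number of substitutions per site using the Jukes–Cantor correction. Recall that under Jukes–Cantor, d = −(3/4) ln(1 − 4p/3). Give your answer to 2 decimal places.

0.57

The sequences differ at 10 of 25 sites (1, 3, 6, 8, 9, 13, 17, 18, 19, 23), so p = 10/25 = 0.4.
d = −(3/4) ln(1 − 4p/3) = −0.75 ln(1 − 0.533333) = −0.75 ln(0.466667)
  = −0.75 × (-0.762139) = 0.571604 substitutions/site.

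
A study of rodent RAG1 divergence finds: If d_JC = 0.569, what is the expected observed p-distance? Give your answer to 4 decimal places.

0.3988

p = (3/4)(1 − e^(−4d/3)) = 0.75 × (1 − e^(-0.758667)) = 0.75 × (1 − 0.468290) = 0.398783.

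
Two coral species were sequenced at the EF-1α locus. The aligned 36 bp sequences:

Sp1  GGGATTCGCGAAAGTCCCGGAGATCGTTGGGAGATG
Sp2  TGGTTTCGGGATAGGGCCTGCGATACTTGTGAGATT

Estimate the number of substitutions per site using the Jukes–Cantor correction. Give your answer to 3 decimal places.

0.441

The sequences differ at 12 of 36 sites, so p = 12/36 ≈ 0.333333.
d = −(3/4) ln(1 − 4p/3) = −0.75 ln(1 − 0.444444) = −0.75 ln(0.555556)
  = −0.75 × (-0.587786) = 0.440840 substitutions/site.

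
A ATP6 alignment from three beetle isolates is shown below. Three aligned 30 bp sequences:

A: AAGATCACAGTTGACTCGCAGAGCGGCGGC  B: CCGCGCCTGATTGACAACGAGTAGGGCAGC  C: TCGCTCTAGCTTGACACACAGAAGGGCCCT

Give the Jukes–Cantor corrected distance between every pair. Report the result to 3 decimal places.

d(A,B) = 0.931, d(A,C) = 0.730, d(B,C) = 0.572

A–B: 16/30 sites differ → p ≈ 0.533333, d = −0.75 ln(1 − 0.711111) = 0.931285 ≈ 0.931.
A–C: 14/30 sites differ → p ≈ 0.466667, d = −0.75 ln(1 − 0.622223) = 0.730088 ≈ 0.730.
B–C: 12/30 sites differ → p = 0.4, d = −0.75 ln(1 − 0.533333) = 0.571605 ≈ 0.572.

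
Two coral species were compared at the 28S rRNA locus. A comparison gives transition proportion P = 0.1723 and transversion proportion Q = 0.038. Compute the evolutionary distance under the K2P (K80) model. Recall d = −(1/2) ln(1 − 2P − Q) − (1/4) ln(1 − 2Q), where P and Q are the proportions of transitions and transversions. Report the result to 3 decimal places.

0.261

Under the Kimura two-parameter model, d = −½ ln(1 − 2P − Q) − ¼ ln(1 − 2Q).
1 − 2P − Q = 0.6174, giving −½ ln(0.6174) = 0.241119.
1 − 2Q = 0.924, giving −¼ ln(0.924) = 0.019761.
d = 0.241119 + 0.019761 = 0.260880.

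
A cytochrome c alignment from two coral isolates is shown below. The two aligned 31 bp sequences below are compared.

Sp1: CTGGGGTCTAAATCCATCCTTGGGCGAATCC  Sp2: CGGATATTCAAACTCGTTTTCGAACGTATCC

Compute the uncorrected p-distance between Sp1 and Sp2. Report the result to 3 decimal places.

0.484

The sequences differ at 15 of 31 positions.
p = 15/31 = 0.483870… ≈ 0.484 (to 3 d.p.).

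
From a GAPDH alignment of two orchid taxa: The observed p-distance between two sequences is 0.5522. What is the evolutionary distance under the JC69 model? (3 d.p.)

1.000

d = −(3/4) ln(1 − 4p/3) = −0.75 ln(1 − 0.736267) = −0.75 ln(0.263733)
  = −0.75 × (-1.332818) = 0.999614 substitutions/site.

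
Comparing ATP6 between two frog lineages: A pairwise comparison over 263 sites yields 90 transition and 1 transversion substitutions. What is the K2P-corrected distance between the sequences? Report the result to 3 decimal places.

P = 90/263 ≈ 0.342205 and Q = 1/263 ≈ 0.003802.
Under the Kimura two-parameter model, d = −½ ln(1 − 2P − Q) − ¼ ln(1 − 2Q).
1 − 2P − Q = 0.311788, giving −½ ln(0.311788) = 0.582716.
1 − 2Q = 0.992396, giving −¼ ln(0.992396) = 0.001908.
d = 0.582716 + 0.001908 = 0.584624.

0.585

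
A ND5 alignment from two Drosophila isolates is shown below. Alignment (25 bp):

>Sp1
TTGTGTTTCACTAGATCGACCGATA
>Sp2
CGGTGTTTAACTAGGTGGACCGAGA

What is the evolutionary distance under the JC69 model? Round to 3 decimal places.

The sequences differ at 6 of 25 sites (1, 2, 9, 15, 17, 24), so p = 6/25 = 0.24.
d = −(3/4) ln(1 − 4p/3) = −0.75 ln(1 − 0.32) = −0.75 ln(0.68)
  = −0.75 × (-0.385662) = 0.289247 substitutions/site.

0.289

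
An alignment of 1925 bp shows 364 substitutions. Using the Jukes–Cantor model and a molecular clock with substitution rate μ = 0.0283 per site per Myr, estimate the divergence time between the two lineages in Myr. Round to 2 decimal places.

p = 364/1925 ≈ 0.189091.
d = −(3/4) ln(1 − 4p/3) = −0.75 ln(1 − 0.252121) = −0.75 ln(0.747879)
  = −0.75 × (-0.290514) = 0.217886 substitutions/site.
Under a molecular clock d = 2μt, so t = d/(2μ) = 0.217886 / (2 × 0.0283) = 3.85 Myr.

3.85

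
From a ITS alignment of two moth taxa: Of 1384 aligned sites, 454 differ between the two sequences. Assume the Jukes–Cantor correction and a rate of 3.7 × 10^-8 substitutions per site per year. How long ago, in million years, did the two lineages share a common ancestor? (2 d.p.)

5.83

p = 454/1384 ≈ 0.328035.
d = −(3/4) ln(1 − 4p/3) = −0.75 ln(1 − 0.43738) = −0.75 ln(0.56262)
  = −0.75 × (-0.575151) = 0.431363 substitutions/site.
Under a molecular clock d = 2μt, so t = d/(2μ) = 0.431363 / (2 × 3.7 × 10^-8) = 5.83 million years.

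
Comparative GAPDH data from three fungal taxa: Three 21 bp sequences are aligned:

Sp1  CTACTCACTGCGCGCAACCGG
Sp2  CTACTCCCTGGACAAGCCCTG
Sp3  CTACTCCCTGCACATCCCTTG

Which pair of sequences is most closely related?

Sp2 and Sp3

Sp1–Sp2: 8/21 differ, p = 0.381, d = 0.532.
Sp1–Sp3: 8/21 differ, p = 0.381, d = 0.532.
Sp2–Sp3: 4/21 differ, p = 0.190, d = 0.220.
The smallest distance is between Sp2 and Sp3.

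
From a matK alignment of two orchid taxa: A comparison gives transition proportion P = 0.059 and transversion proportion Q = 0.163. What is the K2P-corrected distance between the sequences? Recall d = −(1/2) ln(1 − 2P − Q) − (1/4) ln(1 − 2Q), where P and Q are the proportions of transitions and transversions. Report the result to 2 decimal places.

0.26

Under the Kimura two-parameter model, d = −½ ln(1 − 2P − Q) − ¼ ln(1 − 2Q).
1 − 2P − Q = 0.719, giving −½ ln(0.719) = 0.164947.
1 − 2Q = 0.674, giving −¼ ln(0.674) = 0.098631.
d = 0.164947 + 0.098631 = 0.263578.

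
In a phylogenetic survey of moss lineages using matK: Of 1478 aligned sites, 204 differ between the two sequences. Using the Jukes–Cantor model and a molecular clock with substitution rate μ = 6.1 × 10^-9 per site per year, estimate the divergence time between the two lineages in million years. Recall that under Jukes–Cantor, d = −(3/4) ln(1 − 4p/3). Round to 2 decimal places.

p = 204/1478 ≈ 0.138024.
d = −(3/4) ln(1 − 4p/3) = −0.75 ln(1 − 0.184032) = −0.75 ln(0.815968)
  = −0.75 × (-0.203380) = 0.152535 substitutions/site.
Under a molecular clock d = 2μt, so t = d/(2μ) = 0.152535 / (2 × 6.1 × 10^-9) = 12.50 million years.

12.50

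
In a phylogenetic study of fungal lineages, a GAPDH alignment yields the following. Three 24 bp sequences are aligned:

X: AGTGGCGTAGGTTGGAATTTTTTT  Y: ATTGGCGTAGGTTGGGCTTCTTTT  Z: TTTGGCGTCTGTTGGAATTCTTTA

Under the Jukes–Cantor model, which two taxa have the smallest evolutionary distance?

X–Y: 4/24 differ, p = 0.167, d = 0.188.
X–Z: 6/24 differ, p = 0.250, d = 0.304.
Y–Z: 6/24 differ, p = 0.250, d = 0.304.
The smallest distance is between X and Y.

X and Y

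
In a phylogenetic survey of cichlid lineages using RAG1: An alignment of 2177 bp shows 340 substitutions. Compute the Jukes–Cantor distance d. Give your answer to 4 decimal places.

p = 340/2177 ≈ 0.156178.
d = −(3/4) ln(1 − 4p/3) = −0.75 ln(1 − 0.208237) = −0.75 ln(0.791763)
  = −0.75 × (-0.233493) = 0.175120 substitutions/site.

0.1751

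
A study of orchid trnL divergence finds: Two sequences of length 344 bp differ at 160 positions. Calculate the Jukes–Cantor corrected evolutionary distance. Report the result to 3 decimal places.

0.726

p = 160/344 ≈ 0.465116.
d = −(3/4) ln(1 − 4p/3) = −0.75 ln(1 − 0.620155) = −0.75 ln(0.379845)
  = −0.75 × (-0.967992) = 0.725994 substitutions/site.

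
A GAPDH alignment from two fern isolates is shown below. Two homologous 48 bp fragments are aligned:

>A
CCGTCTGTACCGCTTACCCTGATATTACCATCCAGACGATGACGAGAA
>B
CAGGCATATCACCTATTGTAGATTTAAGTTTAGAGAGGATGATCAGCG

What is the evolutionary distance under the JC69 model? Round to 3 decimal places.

0.961

The sequences differ at 26 of 48 sites, so p = 26/48 ≈ 0.541667.
d = −(3/4) ln(1 − 4p/3) = −0.75 ln(1 − 0.722223) = −0.75 ln(0.277777)
  = −0.75 × (-1.280937) = 0.960703 substitutions/site.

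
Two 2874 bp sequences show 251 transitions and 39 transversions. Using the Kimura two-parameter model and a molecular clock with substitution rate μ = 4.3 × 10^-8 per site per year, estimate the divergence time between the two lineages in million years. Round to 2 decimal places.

P = 251/2874 ≈ 0.087335 and Q = 39/2874 ≈ 0.01357.
Under the Kimura two-parameter model, d = −½ ln(1 − 2P − Q) − ¼ ln(1 − 2Q).
1 − 2P − Q = 0.81176, giving −½ ln(0.81176) = 0.104275.
1 − 2Q = 0.97286, giving −¼ ln(0.97286) = 0.006879.
d = 0.104275 + 0.006879 = 0.111154.
Under a molecular clock d = 2μt, so t = d/(2μ) = 0.111154 / (2 × 4.3 × 10^-8) = 1.29 million years.

1.29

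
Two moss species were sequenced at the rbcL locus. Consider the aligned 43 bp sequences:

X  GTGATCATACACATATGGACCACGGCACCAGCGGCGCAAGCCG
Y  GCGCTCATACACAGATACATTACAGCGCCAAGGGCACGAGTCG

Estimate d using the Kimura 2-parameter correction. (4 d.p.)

Of 43 sites, 10 differences are transitions and 4 are transversions, so P = 10/43 ≈ 0.232558 and Q = 4/43 ≈ 0.093023.
Under the Kimura two-parameter model, d = −½ ln(1 − 2P − Q) − ¼ ln(1 − 2Q).
1 − 2P − Q = 0.441861, giving −½ ln(0.441861) = 0.408380.
1 − 2Q = 0.813954, giving −¼ ln(0.813954) = 0.051463.
d = 0.408380 + 0.051463 = 0.459843.

0.4598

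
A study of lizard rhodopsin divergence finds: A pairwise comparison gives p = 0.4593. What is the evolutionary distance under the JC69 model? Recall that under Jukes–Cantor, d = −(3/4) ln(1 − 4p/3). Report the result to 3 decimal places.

d = −(3/4) ln(1 − 4p/3) = −0.75 ln(1 − 0.6124) = −0.75 ln(0.3876)
  = −0.75 × (-0.947781) = 0.710836 substitutions/site.

0.711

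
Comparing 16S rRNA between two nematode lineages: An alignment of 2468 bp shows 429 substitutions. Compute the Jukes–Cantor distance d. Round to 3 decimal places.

p = 429/2468 ≈ 0.173825.
d = −(3/4) ln(1 − 4p/3) = −0.75 ln(1 − 0.231767) = −0.75 ln(0.768233)
  = −0.75 × (-0.263662) = 0.197747 substitutions/site.

0.198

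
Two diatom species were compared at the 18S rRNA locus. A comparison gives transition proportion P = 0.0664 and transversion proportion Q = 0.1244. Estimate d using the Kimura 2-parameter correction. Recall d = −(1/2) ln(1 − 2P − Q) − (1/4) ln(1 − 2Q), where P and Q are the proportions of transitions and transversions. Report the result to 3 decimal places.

0.220

Under the Kimura two-parameter model, d = −½ ln(1 − 2P − Q) − ¼ ln(1 − 2Q).
1 − 2P − Q = 0.7428, giving −½ ln(0.7428) = 0.148664.
1 − 2Q = 0.7512, giving −¼ ln(0.7512) = 0.071521.
d = 0.148664 + 0.071521 = 0.220185.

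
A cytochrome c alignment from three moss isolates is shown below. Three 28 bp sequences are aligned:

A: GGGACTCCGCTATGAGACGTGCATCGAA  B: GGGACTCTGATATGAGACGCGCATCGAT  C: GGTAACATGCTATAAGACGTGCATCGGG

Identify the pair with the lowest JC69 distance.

A–B: 4/28 differ, p = 0.143, d = 0.158.
A–C: 8/28 differ, p = 0.286, d = 0.360.
B–C: 9/28 differ, p = 0.321, d = 0.420.
The smallest distance is between A and B.

A and B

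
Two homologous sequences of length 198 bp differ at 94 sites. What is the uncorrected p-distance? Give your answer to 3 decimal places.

0.475

p = 94/198 = 0.474747… ≈ 0.475 (to 3 d.p.).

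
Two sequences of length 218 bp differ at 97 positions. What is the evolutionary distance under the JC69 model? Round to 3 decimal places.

0.675

p = 97/218 ≈ 0.444954.
d = −(3/4) ln(1 − 4p/3) = −0.75 ln(1 − 0.593272) = −0.75 ln(0.406728)
  = −0.75 × (-0.899611) = 0.674708 substitutions/site.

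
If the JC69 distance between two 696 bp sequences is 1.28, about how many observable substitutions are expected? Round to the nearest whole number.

Invert JC69: p = (3/4)(1 − e^(−4d/3)) = 0.75 × (1 − e^(-1.706667)) = 0.75 × (1 − 0.181470) = 0.613898.
Expected differing sites = pL ≈ 0.613898 × 696 = 427.273008 ≈ 427.

427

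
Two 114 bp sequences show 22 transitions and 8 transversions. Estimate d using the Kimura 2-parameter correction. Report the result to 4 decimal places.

0.3423

P = 22/114 ≈ 0.192982 and Q = 8/114 ≈ 0.070175.
Under the Kimura two-parameter model, d = −½ ln(1 − 2P − Q) − ¼ ln(1 − 2Q).
1 − 2P − Q = 0.543861, giving −½ ln(0.543861) = 0.304531.
1 − 2Q = 0.85965, giving −¼ ln(0.85965) = 0.037807.
d = 0.304531 + 0.037807 = 0.342338.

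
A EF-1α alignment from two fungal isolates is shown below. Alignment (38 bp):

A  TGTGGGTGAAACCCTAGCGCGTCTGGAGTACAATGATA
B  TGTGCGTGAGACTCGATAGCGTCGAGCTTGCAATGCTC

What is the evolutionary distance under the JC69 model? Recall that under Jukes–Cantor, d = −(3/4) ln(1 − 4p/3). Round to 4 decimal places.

0.4568

The sequences differ at 13 of 38 sites, so p = 13/38 ≈ 0.342105.
d = −(3/4) ln(1 − 4p/3) = −0.75 ln(1 − 0.45614) = −0.75 ln(0.54386)
  = −0.75 × (-0.609063) = 0.456797 substitutions/site.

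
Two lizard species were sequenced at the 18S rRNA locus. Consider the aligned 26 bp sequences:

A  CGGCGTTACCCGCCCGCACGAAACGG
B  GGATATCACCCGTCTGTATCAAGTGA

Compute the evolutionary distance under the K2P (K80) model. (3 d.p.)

1.324

Of 26 sites, 11 differences are transitions and 2 are transversions, so P = 11/26 ≈ 0.423077 and Q = 2/26 ≈ 0.076923.
Under the Kimura two-parameter model, d = −½ ln(1 − 2P − Q) − ¼ ln(1 − 2Q).
1 − 2P − Q = 0.076923, giving −½ ln(0.076923) = 1.282475.
1 − 2Q = 0.846154, giving −¼ ln(0.846154) = 0.041763.
d = 1.282475 + 0.041763 = 1.324238.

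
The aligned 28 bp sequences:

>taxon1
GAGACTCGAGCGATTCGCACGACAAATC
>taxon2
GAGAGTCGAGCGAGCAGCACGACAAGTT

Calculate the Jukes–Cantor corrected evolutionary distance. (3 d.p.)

The sequences differ at 6 of 28 sites (5, 14, 15, 16, 26, 28), so p = 6/28 ≈ 0.214286.
d = −(3/4) ln(1 − 4p/3) = −0.75 ln(1 − 0.285715) = −0.75 ln(0.714285)
  = −0.75 × (-0.336473) = 0.252355 substitutions/site.

0.252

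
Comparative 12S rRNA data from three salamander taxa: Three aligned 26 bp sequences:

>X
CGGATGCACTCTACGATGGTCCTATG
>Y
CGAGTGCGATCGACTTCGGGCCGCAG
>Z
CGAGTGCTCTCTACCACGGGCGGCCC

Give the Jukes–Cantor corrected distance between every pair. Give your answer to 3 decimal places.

d(X,Y) = 0.717, d(X,Z) = 0.623, d(Y,Z) = 0.396

X–Y: 12/26 sites differ → p ≈ 0.461538, d = −0.75 ln(1 − 0.615384) = 0.716632 ≈ 0.717.
X–Z: 11/26 sites differ → p ≈ 0.423077, d = −0.75 ln(1 − 0.564103) = 0.622762 ≈ 0.623.
Y–Z: 8/26 sites differ → p ≈ 0.307692, d = −0.75 ln(1 − 0.410256) = 0.396050 ≈ 0.396.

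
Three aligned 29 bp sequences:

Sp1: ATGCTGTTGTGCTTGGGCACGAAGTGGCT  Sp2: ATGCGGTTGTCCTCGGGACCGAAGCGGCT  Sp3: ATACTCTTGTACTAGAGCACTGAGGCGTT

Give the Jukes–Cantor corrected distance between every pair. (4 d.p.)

d(Sp1,Sp2) = 0.2421, d(Sp1,Sp3) = 0.4618, d(Sp2,Sp3) = 0.6829

Sp1–Sp2: 6/29 sites differ → p ≈ 0.206897, d = −0.75 ln(1 − 0.275863) = 0.242081 ≈ 0.2421.
Sp1–Sp3: 10/29 sites differ → p ≈ 0.344828, d = −0.75 ln(1 − 0.459771) = 0.461822 ≈ 0.4618.
Sp2–Sp3: 13/29 sites differ → p ≈ 0.448276, d = −0.75 ln(1 − 0.597701) = 0.682920 ≈ 0.6829.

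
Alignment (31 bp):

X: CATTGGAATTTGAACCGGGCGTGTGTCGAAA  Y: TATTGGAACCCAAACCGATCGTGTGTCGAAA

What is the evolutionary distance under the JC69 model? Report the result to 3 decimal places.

0.269

The sequences differ at 7 of 31 sites (1, 9, 10, 11, 12, 18, 19), so p = 7/31 ≈ 0.225806.
d = −(3/4) ln(1 − 4p/3) = −0.75 ln(1 − 0.301075) = −0.75 ln(0.698925)
  = −0.75 × (-0.358212) = 0.268659 substitutions/site.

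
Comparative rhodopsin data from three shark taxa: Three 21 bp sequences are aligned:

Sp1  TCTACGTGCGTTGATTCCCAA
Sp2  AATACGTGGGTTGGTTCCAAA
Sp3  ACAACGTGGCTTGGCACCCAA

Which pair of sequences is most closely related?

Sp1 and Sp2

Sp1–Sp2: 5/21 differ, p = 0.238, d = 0.286.
Sp1–Sp3: 7/21 differ, p = 0.333, d = 0.441.
Sp2–Sp3: 6/21 differ, p = 0.286, d = 0.360.
The smallest distance is between Sp1 and Sp2.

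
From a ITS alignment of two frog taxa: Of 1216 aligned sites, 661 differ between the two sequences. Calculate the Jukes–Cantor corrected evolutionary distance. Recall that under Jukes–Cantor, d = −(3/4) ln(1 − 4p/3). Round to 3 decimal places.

p = 661/1216 ≈ 0.543586.
d = −(3/4) ln(1 − 4p/3) = −0.75 ln(1 − 0.724781) = −0.75 ln(0.275219)
  = −0.75 × (-1.290188) = 0.967641 substitutions/site.

0.968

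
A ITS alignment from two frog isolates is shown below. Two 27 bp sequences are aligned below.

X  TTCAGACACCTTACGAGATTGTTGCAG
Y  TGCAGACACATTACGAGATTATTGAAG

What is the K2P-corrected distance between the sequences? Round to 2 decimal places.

0.17

Of 27 sites, 1 differences are transitions and 3 are transversions, so P = 1/27 ≈ 0.037037 and Q = 3/27 ≈ 0.111111.
Under the Kimura two-parameter model, d = −½ ln(1 − 2P − Q) − ¼ ln(1 − 2Q).
1 − 2P − Q = 0.814815, giving −½ ln(0.814815) = 0.102397.
1 − 2Q = 0.777778, giving −¼ ln(0.777778) = 0.062829.
d = 0.102397 + 0.062829 = 0.165226.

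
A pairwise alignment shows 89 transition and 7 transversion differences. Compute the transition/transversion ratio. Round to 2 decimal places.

R = 89/7 = 12.714285… ≈ 12.71 (to 2 d.p.).

12.71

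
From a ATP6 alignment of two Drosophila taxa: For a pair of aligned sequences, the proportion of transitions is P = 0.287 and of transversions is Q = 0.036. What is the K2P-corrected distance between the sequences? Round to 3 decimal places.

0.489

Under the Kimura two-parameter model, d = −½ ln(1 − 2P − Q) − ¼ ln(1 − 2Q).
1 − 2P − Q = 0.39, giving −½ ln(0.39) = 0.470804.
1 − 2Q = 0.928, giving −¼ ln(0.928) = 0.018681.
d = 0.470804 + 0.018681 = 0.489485.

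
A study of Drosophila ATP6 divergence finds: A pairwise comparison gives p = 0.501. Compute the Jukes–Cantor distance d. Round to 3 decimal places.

0.827

d = −(3/4) ln(1 − 4p/3) = −0.75 ln(1 − 0.668) = −0.75 ln(0.332)
  = −0.75 × (-1.102620) = 0.826965 substitutions/site.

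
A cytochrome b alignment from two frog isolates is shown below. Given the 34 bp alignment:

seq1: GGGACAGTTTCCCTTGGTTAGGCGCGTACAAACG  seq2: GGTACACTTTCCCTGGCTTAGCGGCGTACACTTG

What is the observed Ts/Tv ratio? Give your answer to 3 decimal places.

Transitions are A↔G and C↔T; transversions are all other mismatches.
Transitions: 1. Transversions: 8.
R = 1/8 = 0.125.

0.125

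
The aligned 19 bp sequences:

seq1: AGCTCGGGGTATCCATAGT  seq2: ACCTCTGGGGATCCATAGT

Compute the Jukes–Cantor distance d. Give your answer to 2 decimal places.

0.18

The sequences differ at 3 of 19 sites (2, 6, 10), so p = 3/19 ≈ 0.157895.
d = −(3/4) ln(1 − 4p/3) = −0.75 ln(1 − 0.210527) = −0.75 ln(0.789473)
  = −0.75 × (-0.236390) = 0.177293 substitutions/site.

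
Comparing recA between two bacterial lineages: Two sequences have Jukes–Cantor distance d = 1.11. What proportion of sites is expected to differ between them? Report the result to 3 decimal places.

p = (3/4)(1 − e^(−4d/3)) = 0.75 × (1 − e^(-1.48)) = 0.75 × (1 − 0.227638) = 0.579272.

0.579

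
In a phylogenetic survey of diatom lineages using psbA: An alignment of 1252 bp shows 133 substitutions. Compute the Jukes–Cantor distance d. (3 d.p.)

p = 133/1252 ≈ 0.10623.
d = −(3/4) ln(1 − 4p/3) = −0.75 ln(1 − 0.14164) = −0.75 ln(0.85836)
  = −0.75 × (-0.152732) = 0.114549 substitutions/site.

0.115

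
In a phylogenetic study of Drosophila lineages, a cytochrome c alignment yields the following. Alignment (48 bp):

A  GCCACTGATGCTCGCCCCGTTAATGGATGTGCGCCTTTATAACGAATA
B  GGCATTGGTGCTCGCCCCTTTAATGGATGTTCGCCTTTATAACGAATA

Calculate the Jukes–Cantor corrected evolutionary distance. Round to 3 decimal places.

The sequences differ at 5 of 48 sites (2, 5, 8, 19, 31), so p = 5/48 ≈ 0.104167.
d = −(3/4) ln(1 − 4p/3) = −0.75 ln(1 − 0.138889) = −0.75 ln(0.861111)
  = −0.75 × (-0.149532) = 0.112149 substitutions/site.

0.112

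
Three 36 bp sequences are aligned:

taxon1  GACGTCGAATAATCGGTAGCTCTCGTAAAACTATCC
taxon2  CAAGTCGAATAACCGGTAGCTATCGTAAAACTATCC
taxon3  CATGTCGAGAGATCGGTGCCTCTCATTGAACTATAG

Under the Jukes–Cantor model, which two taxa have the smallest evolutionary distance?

taxon1–taxon2: 4/36 differ, p = 0.111, d = 0.120.
taxon1–taxon3: 12/36 differ, p = 0.333, d = 0.441.
taxon2–taxon3: 13/36 differ, p = 0.361, d = 0.493.
The smallest distance is between taxon1 and taxon2.

taxon1 and taxon2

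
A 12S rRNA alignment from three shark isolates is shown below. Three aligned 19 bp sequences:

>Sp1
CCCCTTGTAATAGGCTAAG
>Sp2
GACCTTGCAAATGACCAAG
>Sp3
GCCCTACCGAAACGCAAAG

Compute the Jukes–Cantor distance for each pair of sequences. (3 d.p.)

Sp1–Sp2: 7/19 sites differ → p ≈ 0.368421, d = −0.75 ln(1 − 0.491228) = 0.506816 ≈ 0.507.
Sp1–Sp3: 8/19 sites differ → p ≈ 0.421053, d = −0.75 ln(1 − 0.561404) = 0.618132 ≈ 0.618.
Sp2–Sp3: 8/19 sites differ → p ≈ 0.421053, d = −0.75 ln(1 − 0.561404) = 0.618132 ≈ 0.618.

d(Sp1,Sp2) = 0.507, d(Sp1,Sp3) = 0.618, d(Sp2,Sp3) = 0.618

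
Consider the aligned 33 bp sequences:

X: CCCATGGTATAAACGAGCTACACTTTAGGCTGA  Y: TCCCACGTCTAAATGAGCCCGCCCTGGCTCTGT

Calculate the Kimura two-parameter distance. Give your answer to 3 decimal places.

Of 33 sites, 5 differences are transitions and 11 are transversions, so P = 5/33 ≈ 0.151515 and Q = 11/33 ≈ 0.333333.
Under the Kimura two-parameter model, d = −½ ln(1 − 2P − Q) − ¼ ln(1 − 2Q).
1 − 2P − Q = 0.363637, giving −½ ln(0.363637) = 0.505800.
1 − 2Q = 0.333334, giving −¼ ln(0.333334) = 0.274653.
d = 0.505800 + 0.274653 = 0.780453.

0.780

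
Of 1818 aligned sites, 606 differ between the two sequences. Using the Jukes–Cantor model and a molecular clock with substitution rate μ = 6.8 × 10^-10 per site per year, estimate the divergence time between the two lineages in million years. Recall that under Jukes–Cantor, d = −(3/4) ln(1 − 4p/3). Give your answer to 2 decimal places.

324.15

p = 606/1818 ≈ 0.333333.
d = −(3/4) ln(1 − 4p/3) = −0.75 ln(1 − 0.444444) = −0.75 ln(0.555556)
  = −0.75 × (-0.587786) = 0.440840 substitutions/site.
Under a molecular clock d = 2μt, so t = d/(2μ) = 0.440840 / (2 × 6.8 × 10^-10) = 324.15 million years.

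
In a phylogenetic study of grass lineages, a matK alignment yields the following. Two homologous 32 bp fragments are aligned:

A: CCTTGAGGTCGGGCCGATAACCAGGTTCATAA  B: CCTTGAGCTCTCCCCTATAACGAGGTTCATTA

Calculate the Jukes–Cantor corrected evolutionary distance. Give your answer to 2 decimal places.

The sequences differ at 7 of 32 sites (8, 11, 12, 13, 16, 22, 31), so p = 7/32 = 0.21875.
d = −(3/4) ln(1 − 4p/3) = −0.75 ln(1 − 0.291667) = −0.75 ln(0.708333)
  = −0.75 × (-0.344841) = 0.258631 substitutions/site.

0.26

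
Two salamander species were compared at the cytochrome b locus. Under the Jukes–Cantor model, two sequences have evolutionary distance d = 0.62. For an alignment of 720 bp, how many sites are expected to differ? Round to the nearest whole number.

Invert JC69: p = (3/4)(1 − e^(−4d/3)) = 0.75 × (1 − e^(-0.826667)) = 0.75 × (1 − 0.437505) = 0.421871.
Expected differing sites = pL ≈ 0.421871 × 720 = 303.74712 ≈ 304.

304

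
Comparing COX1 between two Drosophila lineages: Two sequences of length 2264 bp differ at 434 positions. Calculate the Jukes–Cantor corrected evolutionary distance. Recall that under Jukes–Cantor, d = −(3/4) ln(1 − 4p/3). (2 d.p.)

p = 434/2264 ≈ 0.191696.
d = −(3/4) ln(1 − 4p/3) = −0.75 ln(1 − 0.255595) = −0.75 ln(0.744405)
  = −0.75 × (-0.295170) = 0.221378 substitutions/site.

0.22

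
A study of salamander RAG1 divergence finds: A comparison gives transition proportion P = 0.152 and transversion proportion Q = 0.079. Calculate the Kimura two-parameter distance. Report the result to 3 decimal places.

Under the Kimura two-parameter model, d = −½ ln(1 − 2P − Q) − ¼ ln(1 − 2Q).
1 − 2P − Q = 0.617, giving −½ ln(0.617) = 0.241443.
1 − 2Q = 0.842, giving −¼ ln(0.842) = 0.042994.
d = 0.241443 + 0.042994 = 0.284437.

0.284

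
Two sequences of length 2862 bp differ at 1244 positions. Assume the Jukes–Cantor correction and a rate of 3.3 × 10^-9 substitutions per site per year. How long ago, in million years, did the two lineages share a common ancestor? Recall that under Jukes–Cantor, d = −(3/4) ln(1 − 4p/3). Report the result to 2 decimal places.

p = 1244/2862 ≈ 0.434661.
d = −(3/4) ln(1 − 4p/3) = −0.75 ln(1 − 0.579548) = −0.75 ln(0.420452)
  = −0.75 × (-0.866425) = 0.649819 substitutions/site.
Under a molecular clock d = 2μt, so t = d/(2μ) = 0.649819 / (2 × 3.3 × 10^-9) = 98.46 million years.

98.46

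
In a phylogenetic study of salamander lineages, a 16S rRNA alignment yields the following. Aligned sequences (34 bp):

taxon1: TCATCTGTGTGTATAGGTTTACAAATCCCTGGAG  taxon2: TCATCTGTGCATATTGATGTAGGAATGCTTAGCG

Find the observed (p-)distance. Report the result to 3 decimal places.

0.324

The sequences differ at 11 of 34 positions.
p = 11/34 = 0.323529… ≈ 0.324 (to 3 d.p.).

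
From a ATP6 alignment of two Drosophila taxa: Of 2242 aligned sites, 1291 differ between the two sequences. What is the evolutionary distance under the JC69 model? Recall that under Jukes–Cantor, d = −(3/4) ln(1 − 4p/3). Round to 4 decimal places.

p = 1291/2242 ≈ 0.575825.
d = −(3/4) ln(1 − 4p/3) = −0.75 ln(1 − 0.767767) = −0.75 ln(0.232233)
  = −0.75 × (-1.460014) = 1.095011 substitutions/site.

1.0950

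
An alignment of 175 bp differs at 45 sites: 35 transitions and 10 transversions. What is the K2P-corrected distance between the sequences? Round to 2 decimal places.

P = 35/175 = 0.2 and Q = 10/175 ≈ 0.057143.
Under the Kimura two-parameter model, d = −½ ln(1 − 2P − Q) − ¼ ln(1 − 2Q).
1 − 2P − Q = 0.542857, giving −½ ln(0.542857) = 0.305455.
1 − 2Q = 0.885714, giving −¼ ln(0.885714) = 0.030340.
d = 0.305455 + 0.030340 = 0.335795.

0.34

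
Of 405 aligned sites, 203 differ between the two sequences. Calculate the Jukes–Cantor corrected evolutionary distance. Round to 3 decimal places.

0.828

p = 203/405 ≈ 0.501235.
d = −(3/4) ln(1 − 4p/3) = −0.75 ln(1 − 0.668313) = −0.75 ln(0.331687)
  = −0.75 × (-1.103564) = 0.827673 substitutions/site.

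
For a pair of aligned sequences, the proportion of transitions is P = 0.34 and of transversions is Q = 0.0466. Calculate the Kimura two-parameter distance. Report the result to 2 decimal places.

Under the Kimura two-parameter model, d = −½ ln(1 − 2P − Q) − ¼ ln(1 − 2Q).
1 − 2P − Q = 0.2734, giving −½ ln(0.2734) = 0.648410.
1 − 2Q = 0.9068, giving −¼ ln(0.9068) = 0.024458.
d = 0.648410 + 0.024458 = 0.672868.

0.67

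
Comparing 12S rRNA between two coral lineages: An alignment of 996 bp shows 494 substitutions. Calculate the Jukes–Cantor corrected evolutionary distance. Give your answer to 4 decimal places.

p = 494/996 ≈ 0.495984.
d = −(3/4) ln(1 − 4p/3) = −0.75 ln(1 − 0.661312) = −0.75 ln(0.338688)
  = −0.75 × (-1.082676) = 0.812007 substitutions/site.

0.8120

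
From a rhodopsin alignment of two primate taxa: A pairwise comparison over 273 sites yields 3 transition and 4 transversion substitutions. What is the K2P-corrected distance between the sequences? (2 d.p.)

P = 3/273 ≈ 0.010989 and Q = 4/273 ≈ 0.014652.
Under the Kimura two-parameter model, d = −½ ln(1 − 2P − Q) − ¼ ln(1 − 2Q).
1 − 2P − Q = 0.96337, giving −½ ln(0.96337) = 0.018659.
1 − 2Q = 0.970696, giving −¼ ln(0.970696) = 0.007435.
d = 0.018659 + 0.007435 = 0.026094.

0.03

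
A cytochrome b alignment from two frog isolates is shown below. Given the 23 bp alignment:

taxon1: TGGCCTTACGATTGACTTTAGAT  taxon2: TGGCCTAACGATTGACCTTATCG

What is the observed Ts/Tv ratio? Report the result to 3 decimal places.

0.250

Transitions are A↔G and C↔T; transversions are all other mismatches.
Transitions: 1. Transversions: 4.
R = 1/4 = 0.250.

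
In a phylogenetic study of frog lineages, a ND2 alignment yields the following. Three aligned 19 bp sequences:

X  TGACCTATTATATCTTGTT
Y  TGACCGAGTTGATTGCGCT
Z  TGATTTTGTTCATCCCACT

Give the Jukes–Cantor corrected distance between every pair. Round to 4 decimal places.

d(X,Y) = 0.6181, d(X,Z) = 0.9074, d(Y,Z) = 0.6181

X–Y: 8/19 sites differ → p ≈ 0.421053, d = −0.75 ln(1 − 0.561404) = 0.618132 ≈ 0.6181.
X–Z: 10/19 sites differ → p ≈ 0.526316, d = −0.75 ln(1 − 0.701755) = 0.907380 ≈ 0.9074.
Y–Z: 8/19 sites differ → p ≈ 0.421053, d = −0.75 ln(1 − 0.561404) = 0.618132 ≈ 0.6181.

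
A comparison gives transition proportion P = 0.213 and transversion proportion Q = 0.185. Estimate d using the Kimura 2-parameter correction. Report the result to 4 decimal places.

Under the Kimura two-parameter model, d = −½ ln(1 − 2P − Q) − ¼ ln(1 − 2Q).
1 − 2P − Q = 0.389, giving −½ ln(0.389) = 0.472088.
1 − 2Q = 0.63, giving −¼ ln(0.63) = 0.115509.
d = 0.472088 + 0.115509 = 0.587597.

0.5876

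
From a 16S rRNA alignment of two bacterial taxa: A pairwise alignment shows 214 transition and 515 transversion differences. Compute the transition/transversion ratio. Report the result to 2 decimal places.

0.42

R = 214/515 = 0.415533… ≈ 0.42 (to 2 d.p.).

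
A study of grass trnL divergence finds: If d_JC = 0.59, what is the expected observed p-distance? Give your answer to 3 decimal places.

p = (3/4)(1 − e^(−4d/3)) = 0.75 × (1 − e^(-0.786667)) = 0.75 × (1 − 0.455360) = 0.408480.

0.408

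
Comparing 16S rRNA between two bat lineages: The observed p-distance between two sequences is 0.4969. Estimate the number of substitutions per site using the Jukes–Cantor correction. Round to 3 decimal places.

0.815

d = −(3/4) ln(1 − 4p/3) = −0.75 ln(1 − 0.662533) = −0.75 ln(0.337467)
  = −0.75 × (-1.086288) = 0.814716 substitutions/site.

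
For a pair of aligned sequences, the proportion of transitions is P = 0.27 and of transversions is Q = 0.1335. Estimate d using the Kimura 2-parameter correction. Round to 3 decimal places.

Under the Kimura two-parameter model, d = −½ ln(1 − 2P − Q) − ¼ ln(1 − 2Q).
1 − 2P − Q = 0.3265, giving −½ ln(0.3265) = 0.559663.
1 − 2Q = 0.733, giving −¼ ln(0.733) = 0.077652.
d = 0.559663 + 0.077652 = 0.637315.

0.637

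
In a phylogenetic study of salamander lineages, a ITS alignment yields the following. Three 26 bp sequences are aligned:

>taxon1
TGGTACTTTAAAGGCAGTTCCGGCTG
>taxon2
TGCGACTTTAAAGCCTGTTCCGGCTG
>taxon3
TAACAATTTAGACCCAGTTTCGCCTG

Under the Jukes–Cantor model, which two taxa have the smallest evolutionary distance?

taxon1 and taxon2

taxon1–taxon2: 4/26 differ, p = 0.154, d = 0.172.
taxon1–taxon3: 9/26 differ, p = 0.346, d = 0.464.
taxon2–taxon3: 9/26 differ, p = 0.346, d = 0.464.
The smallest distance is between taxon1 and taxon2.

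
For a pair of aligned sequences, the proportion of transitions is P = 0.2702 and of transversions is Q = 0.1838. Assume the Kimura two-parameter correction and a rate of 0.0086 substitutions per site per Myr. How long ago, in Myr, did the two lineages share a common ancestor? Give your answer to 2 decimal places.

Under the Kimura two-parameter model, d = −½ ln(1 − 2P − Q) − ¼ ln(1 − 2Q).
1 − 2P − Q = 0.2758, giving −½ ln(0.2758) = 0.644040.
1 − 2Q = 0.6324, giving −¼ ln(0.6324) = 0.114558.
d = 0.644040 + 0.114558 = 0.758598.
Under a molecular clock d = 2μt, so t = d/(2μ) = 0.758598 / (2 × 0.0086) = 44.10 Myr.

44.10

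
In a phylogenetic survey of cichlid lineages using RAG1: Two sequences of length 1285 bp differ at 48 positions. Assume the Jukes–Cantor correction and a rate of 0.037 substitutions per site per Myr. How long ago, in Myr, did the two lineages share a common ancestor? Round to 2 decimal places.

p = 48/1285 ≈ 0.037354.
d = −(3/4) ln(1 − 4p/3) = −0.75 ln(1 − 0.049805) = −0.75 ln(0.950195)
  = −0.75 × (-0.051088) = 0.038316 substitutions/site.
Under a molecular clock d = 2μt, so t = d/(2μ) = 0.038316 / (2 × 0.037) = 0.52 Myr.

0.52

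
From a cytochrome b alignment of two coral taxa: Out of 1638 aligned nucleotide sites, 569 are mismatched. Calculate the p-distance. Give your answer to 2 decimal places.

p = 569/1638 = 0.347374… ≈ 0.35 (to 2 d.p.).

0.35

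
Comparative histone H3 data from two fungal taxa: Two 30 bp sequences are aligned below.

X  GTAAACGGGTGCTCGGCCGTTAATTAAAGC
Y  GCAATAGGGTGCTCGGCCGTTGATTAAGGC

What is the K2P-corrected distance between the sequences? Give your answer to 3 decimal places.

Of 30 sites, 3 differences are transitions and 2 are transversions, so P = 3/30 = 0.1 and Q = 2/30 ≈ 0.066667.
Under the Kimura two-parameter model, d = −½ ln(1 − 2P − Q) − ¼ ln(1 − 2Q).
1 − 2P − Q = 0.733333, giving −½ ln(0.733333) = 0.155078.
1 − 2Q = 0.866666, giving −¼ ln(0.866666) = 0.035775.
d = 0.155078 + 0.035775 = 0.190853.

0.191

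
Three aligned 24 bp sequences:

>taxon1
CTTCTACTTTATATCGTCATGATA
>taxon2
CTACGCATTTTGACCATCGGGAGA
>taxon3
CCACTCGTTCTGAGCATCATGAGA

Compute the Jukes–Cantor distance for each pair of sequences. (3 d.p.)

taxon1–taxon2: 11/24 sites differ → p ≈ 0.458333, d = −0.75 ln(1 − 0.611111) = 0.708346 ≈ 0.708.
taxon1–taxon3: 10/24 sites differ → p ≈ 0.416667, d = −0.75 ln(1 − 0.555556) = 0.608198 ≈ 0.608.
taxon2–taxon3: 7/24 sites differ → p ≈ 0.291667, d = −0.75 ln(1 − 0.388889) = 0.369358 ≈ 0.369.

d(taxon1,taxon2) = 0.708, d(taxon1,taxon3) = 0.608, d(taxon2,taxon3) = 0.369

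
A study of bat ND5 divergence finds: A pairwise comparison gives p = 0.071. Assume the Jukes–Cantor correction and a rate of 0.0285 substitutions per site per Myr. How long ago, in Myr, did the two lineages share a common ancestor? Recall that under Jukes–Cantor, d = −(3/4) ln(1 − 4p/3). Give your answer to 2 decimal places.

1.31

d = −(3/4) ln(1 − 4p/3) = −0.75 ln(1 − 0.094667) = −0.75 ln(0.905333)
  = −0.75 × (-0.099452) = 0.074589 substitutions/site.
Under a molecular clock d = 2μt, so t = d/(2μ) = 0.074589 / (2 × 0.0285) = 1.31 Myr.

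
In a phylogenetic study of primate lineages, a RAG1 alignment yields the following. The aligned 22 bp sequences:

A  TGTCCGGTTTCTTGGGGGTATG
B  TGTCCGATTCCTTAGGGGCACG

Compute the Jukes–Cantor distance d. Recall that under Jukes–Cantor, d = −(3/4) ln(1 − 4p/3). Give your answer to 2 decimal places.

0.27

The sequences differ at 5 of 22 sites (7, 10, 14, 19, 21), so p = 5/22 ≈ 0.227273.
d = −(3/4) ln(1 − 4p/3) = −0.75 ln(1 − 0.303031) = −0.75 ln(0.696969)
  = −0.75 × (-0.361014) = 0.270761 substitutions/site.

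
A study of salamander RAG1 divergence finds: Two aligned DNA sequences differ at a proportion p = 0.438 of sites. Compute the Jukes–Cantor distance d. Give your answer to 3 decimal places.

0.658

d = −(3/4) ln(1 − 4p/3) = −0.75 ln(1 − 0.584) = −0.75 ln(0.416)
  = −0.75 × (-0.877070) = 0.657803 substitutions/site.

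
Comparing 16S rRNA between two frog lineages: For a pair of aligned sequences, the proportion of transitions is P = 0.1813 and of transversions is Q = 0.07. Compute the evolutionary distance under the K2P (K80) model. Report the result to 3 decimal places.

0.321

Under the Kimura two-parameter model, d = −½ ln(1 − 2P − Q) − ¼ ln(1 − 2Q).
1 − 2P − Q = 0.5674, giving −½ ln(0.5674) = 0.283345.
1 − 2Q = 0.86, giving −¼ ln(0.86) = 0.037706.
d = 0.283345 + 0.037706 = 0.321051.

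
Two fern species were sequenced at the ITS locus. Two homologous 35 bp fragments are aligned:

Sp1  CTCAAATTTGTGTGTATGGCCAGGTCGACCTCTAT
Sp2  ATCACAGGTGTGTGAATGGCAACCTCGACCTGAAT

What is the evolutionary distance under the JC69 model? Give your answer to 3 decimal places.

0.360

The sequences differ at 10 of 35 sites (1, 5, 7, 8, 15, 21, 23, 24, 32, 33), so p = 10/35 ≈ 0.285714.
d = −(3/4) ln(1 − 4p/3) = −0.75 ln(1 − 0.380952) = −0.75 ln(0.619048)
  = −0.75 × (-0.479572) = 0.359679 substitutions/site.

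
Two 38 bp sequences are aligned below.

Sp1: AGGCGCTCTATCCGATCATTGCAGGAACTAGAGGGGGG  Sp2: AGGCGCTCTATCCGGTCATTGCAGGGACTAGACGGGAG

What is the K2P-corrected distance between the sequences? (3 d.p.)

Of 38 sites, 3 differences are transitions and 1 are transversions, so P = 3/38 ≈ 0.078947 and Q = 1/38 ≈ 0.026316.
Under the Kimura two-parameter model, d = −½ ln(1 − 2P − Q) − ¼ ln(1 − 2Q).
1 − 2P − Q = 0.81579, giving −½ ln(0.81579) = 0.101799.
1 − 2Q = 0.947368, giving −¼ ln(0.947368) = 0.013517.
d = 0.101799 + 0.013517 = 0.115316.

0.115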